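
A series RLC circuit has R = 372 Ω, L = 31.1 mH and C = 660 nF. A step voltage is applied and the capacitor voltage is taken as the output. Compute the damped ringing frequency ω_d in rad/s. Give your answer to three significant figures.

ω_d ≈ 3600 rad/s

For a series RLC circuit (capacitor voltage as output), ω_n = 1/√(LC) = 1/√(31.1 mH · 660 nF) = 6980 rad/s.
ζ = (R/2)·√(C/L) = (372/2)·√(660 nF/31.1 mH) = 0.857.
ω_d = 6980·√(1 − 0.857²) = 3600 rad/s.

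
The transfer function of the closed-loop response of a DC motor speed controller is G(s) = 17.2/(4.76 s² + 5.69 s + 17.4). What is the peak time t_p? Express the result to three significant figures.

t_p ≈ 1.73 s

Dividing through by 4.76: denominator becomes s² + 1.195 s + 3.655.
So ω_n = √3.655 = 1.91 rad/s and ζ = 1.195/(2·1.91) = 0.313.
ω_d = 1.91·√(1 − 0.313²) = 1.82 rad/s. t_p = π/ω_d = 1.73 s.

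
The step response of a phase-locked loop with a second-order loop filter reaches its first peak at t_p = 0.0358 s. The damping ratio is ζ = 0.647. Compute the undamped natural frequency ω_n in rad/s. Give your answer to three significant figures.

ω_n ≈ 115 rad/s

Peak time t_p = π/ω_d, so ω_d = π/t_p = π/0.0358 = 87.8 rad/s.
ω_n = ω_d/√(1−ζ²) = 87.8/√0.581 = 115 rad/s.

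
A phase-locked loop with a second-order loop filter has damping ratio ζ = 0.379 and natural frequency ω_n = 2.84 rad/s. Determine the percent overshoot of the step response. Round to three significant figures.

%OS ≈ 27.6%

For an underdamped second-order system, %OS = 100·exp(−πζ/√(1−ζ²)).
πζ/√(1−ζ²) = π·0.379/√(1−0.144) = 1.287, so %OS = 100·e^(−1.287) = 27.6%.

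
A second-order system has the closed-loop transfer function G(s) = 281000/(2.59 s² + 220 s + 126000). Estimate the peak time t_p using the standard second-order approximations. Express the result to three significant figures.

t_p ≈ 0.0145 s

Dividing through by 2.59: denominator becomes s² + 84.94 s + 48650.
So ω_n = √48650 = 221 rad/s and ζ = 84.94/(2·221) = 0.193.
ω_d = 221·√(1 − 0.193²) = 216 rad/s. t_p = π/ω_d = 0.0145 s.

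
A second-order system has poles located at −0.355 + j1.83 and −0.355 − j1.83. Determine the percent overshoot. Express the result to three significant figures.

%OS ≈ 54.4%

With σ = 0.355, ω_d = 1.83: ω_n = √(σ²+ω_d²) = 1.86 rad/s, ζ = σ/ω_n = 0.190.
%OS = 100·exp(−πζ/√(1−ζ²)) = 54.4%.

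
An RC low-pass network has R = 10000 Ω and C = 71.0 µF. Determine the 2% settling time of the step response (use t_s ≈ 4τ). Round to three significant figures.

t_s ≈ 2.84 s

τ = RC = 10000 × 71.0 µF = 0.710 s.
t_s ≈ 4τ = 2.84 s.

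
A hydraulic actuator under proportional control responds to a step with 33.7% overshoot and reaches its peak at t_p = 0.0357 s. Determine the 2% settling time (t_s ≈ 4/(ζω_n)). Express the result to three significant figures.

From the overshoot, ζ = −ln(OS)/√(π²+ln²(OS)) = 0.327.
t_p = π/ω_d ⇒ ω_d = 88.0 rad/s; then ω_n = ω_d/√(1−ζ²) = 93.1 rad/s.
t_s ≈ 4/(ζω_n) = 4/(0.327·93.1) = 0.131 s.

t_s ≈ 0.131 s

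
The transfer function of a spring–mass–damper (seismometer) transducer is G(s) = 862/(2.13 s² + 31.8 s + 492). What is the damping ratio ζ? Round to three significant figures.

Dividing through by 2.13: denominator becomes s² + 14.93 s + 231.0.
So ω_n = √231.0 = 15.2 rad/s and ζ = 14.93/(2·15.2) = 0.491.

ζ ≈ 0.491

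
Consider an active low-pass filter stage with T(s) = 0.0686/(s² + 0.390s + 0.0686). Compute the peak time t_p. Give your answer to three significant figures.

Comparing the denominator to s² + 2ζω_n s + ω_n²: ω_n = √0.0686 = 0.262 rad/s, and 2ζω_n = 0.390 so ζ = 0.390/(2·0.262) = 0.745.
ω_d = ω_n√(1−ζ²) = 0.175 rad/s. Then t_p = π/ω_d = 18.0 s.

t_p ≈ 18.0 s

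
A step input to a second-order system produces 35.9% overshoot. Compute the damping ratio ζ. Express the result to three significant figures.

ζ ≈ 0.310

ζ = −ln(OS)/√(π² + (ln OS)²). With OS = 0.359, ln OS = −1.024 and ζ = 1.024/3.304 = 0.310.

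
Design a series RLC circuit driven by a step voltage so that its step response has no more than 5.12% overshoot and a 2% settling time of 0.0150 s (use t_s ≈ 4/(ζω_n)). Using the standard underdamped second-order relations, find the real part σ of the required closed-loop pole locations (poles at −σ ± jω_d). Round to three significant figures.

σ ≈ 267

The settling-time spec alone fixes σ = ζω_n = 4/t_s = 4/0.0150 = 267.
(Overshoot then fixes ζ = 0.687 and hence ω_d = σ·√(1−ζ²)/ζ = 282 rad/s.)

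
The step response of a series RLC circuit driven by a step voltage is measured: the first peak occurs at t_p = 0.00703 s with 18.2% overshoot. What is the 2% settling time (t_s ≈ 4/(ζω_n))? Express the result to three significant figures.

The overshoot fixes ζ = −ln(OS)/√(π²+ln²(OS)) = 0.477.
From t_p = π/ω_d, ω_d = π/0.00703 = 447 rad/s, so ω_n = ω_d/√(1−ζ²) = 508 rad/s.
t_s ≈ 4/(ζω_n) = 4/(0.477·508) = 0.0165 s.

t_s ≈ 0.0165 s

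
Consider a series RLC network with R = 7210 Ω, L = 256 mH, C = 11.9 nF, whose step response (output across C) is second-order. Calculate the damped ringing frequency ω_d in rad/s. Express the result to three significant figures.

ω_d ≈ 11400 rad/s

For a series RLC circuit (capacitor voltage as output), ω_n = 1/√(LC) = 1/√(256 mH · 11.9 nF) = 18100 rad/s.
ζ = (R/2)·√(C/L) = (7210/2)·√(11.9 nF/256 mH) = 0.777.
ω_d = ω_n√(1−ζ²) = 11400 rad/s.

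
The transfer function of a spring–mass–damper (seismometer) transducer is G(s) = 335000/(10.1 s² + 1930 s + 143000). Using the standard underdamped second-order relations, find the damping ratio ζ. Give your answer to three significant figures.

Dividing through by 10.1: denominator becomes s² + 191.1 s + 14160.
So ω_n = √14160 = 119 rad/s and ζ = 191.1/(2·119) = 0.803.

ζ ≈ 0.803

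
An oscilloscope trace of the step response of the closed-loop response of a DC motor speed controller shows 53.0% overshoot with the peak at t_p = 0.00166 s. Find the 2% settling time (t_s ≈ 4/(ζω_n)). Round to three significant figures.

t_s ≈ 0.0105 s

From the overshoot, ζ = −ln(OS)/√(π²+ln²(OS)) = 0.198.
From t_p = π/ω_d, ω_d = π/0.00166 = 1890 rad/s, so ω_n = ω_d/√(1−ζ²) = 1930 rad/s.
t_s ≈ 4/(ζω_n) = 4/(0.198·1930) = 0.0105 s.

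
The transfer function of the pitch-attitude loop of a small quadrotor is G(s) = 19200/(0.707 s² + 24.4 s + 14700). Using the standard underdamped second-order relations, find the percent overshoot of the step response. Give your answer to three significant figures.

Dividing through by 0.707: denominator becomes s² + 34.51 s + 20790.
So ω_n = √20790 = 144 rad/s and ζ = 34.51/(2·144) = 0.120.
Overshoot: exp(−π·0.120/√(1−0.120²)) = 0.685, i.e. 68.5%.

%OS ≈ 68.5%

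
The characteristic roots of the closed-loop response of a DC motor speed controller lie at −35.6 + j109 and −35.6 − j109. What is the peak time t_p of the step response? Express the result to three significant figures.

t_p = π/ω_d with ω_d = 109 (the imaginary part), so t_p = 0.0288 s.

t_p ≈ 0.0288 s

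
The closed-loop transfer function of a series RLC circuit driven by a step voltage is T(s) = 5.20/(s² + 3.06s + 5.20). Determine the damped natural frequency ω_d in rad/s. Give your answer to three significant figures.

ω_n = √5.20 = 2.28 rad/s; ζ = 3.06/(2·2.28) = 0.671.
ω_d = ω_n√(1−ζ²) = 1.69 rad/s.

ω_d ≈ 1.69 rad/s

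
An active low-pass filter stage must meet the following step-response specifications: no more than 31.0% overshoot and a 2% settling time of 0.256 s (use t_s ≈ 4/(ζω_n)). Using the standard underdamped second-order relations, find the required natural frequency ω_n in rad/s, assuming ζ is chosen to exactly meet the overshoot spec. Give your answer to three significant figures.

ζ = −ln(OS)/√(π² + (ln OS)²). With OS = 0.310, ln OS = −1.171 and ζ = 1.171/3.353 = 0.349.
Then ω_n = 4/(ζ t_s) = 4/(0.349 × 0.256) = 44.7 rad/s.

ω_n ≈ 44.7 rad/s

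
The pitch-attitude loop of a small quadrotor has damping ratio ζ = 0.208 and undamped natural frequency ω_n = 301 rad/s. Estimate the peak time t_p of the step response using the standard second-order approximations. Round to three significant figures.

The damped frequency is ω_d = ω_n√(1−ζ²) = 301·√(1−0.0433) = 294 rad/s.
Peak time t_p = π/ω_d = π/294 = 0.0107 s.

t_p ≈ 0.0107 s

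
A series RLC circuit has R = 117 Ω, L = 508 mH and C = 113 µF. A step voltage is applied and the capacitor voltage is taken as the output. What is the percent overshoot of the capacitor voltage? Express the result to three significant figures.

For a series RLC circuit (capacitor voltage as output), ω_n = 1/√(LC) = 1/√(508 mH · 113 µF) = 132 rad/s.
ζ = (R/2)·√(C/L) = (117/2)·√(113 µF/508 mH) = 0.872.
%OS = 100·exp(−πζ/√(1−ζ²)) = 0.366%.

%OS ≈ 0.366%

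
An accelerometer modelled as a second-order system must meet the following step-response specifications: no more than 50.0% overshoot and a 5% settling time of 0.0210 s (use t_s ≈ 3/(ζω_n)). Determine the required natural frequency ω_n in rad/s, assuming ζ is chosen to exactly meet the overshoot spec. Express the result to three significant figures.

ζ = −ln(OS)/√(π² + (ln OS)²). With OS = 0.500, ln OS = −0.6931 and ζ = 0.6931/3.217 = 0.215.
Then ω_n = 3/(ζ t_s) = 3/(0.215 × 0.0210) = 663 rad/s.

ω_n ≈ 663 rad/s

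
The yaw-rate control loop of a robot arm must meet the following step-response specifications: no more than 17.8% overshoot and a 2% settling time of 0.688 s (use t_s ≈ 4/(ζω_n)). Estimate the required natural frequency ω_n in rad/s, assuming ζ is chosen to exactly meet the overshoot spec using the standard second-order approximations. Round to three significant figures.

From %OS = 100·exp(−πζ/√(1−ζ²)), invert to get ζ = −ln(OS)/√(π² + ln²(OS)) with OS = 0.178.
−ln 0.178 = 1.726, so ζ = 1.726/√(π² + 2.979) = 0.482.
Then ω_n = 4/(ζ t_s) = 4/(0.482 × 0.688) = 12.1 rad/s.

ω_n ≈ 12.1 rad/s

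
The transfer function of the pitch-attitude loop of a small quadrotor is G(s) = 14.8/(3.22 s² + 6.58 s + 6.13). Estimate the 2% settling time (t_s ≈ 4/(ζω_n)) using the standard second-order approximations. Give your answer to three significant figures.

Dividing through by 3.22: denominator becomes s² + 2.043 s + 1.904.
So ω_n = √1.904 = 1.38 rad/s and ζ = 2.043/(2·1.38) = 0.741.
t_s ≈ 4/(ζω_n) = 3.91 s.

t_s ≈ 3.91 s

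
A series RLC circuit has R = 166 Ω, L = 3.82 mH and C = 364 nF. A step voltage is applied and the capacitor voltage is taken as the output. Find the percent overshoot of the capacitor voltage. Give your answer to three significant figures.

%OS ≈ 1.30%

For a series RLC circuit (capacitor voltage as output), ω_n = 1/√(LC) = 1/√(3.82 mH · 364 nF) = 26800 rad/s.
ζ = (R/2)·√(C/L) = (166/2)·√(364 nF/3.82 mH) = 0.810.
%OS = 100·exp(−πζ/√(1−ζ²)) = 1.30%.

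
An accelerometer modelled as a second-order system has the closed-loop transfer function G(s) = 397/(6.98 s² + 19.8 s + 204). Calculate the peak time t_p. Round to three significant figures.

Dividing through by 6.98: denominator becomes s² + 2.837 s + 29.23.
So ω_n = √29.23 = 5.41 rad/s and ζ = 2.837/(2·5.41) = 0.262.
The damped frequency ω_d = ω_n√(1−ζ²) = 5.22 rad/s. t_p = π/ω_d = 0.602 s.

t_p ≈ 0.602 s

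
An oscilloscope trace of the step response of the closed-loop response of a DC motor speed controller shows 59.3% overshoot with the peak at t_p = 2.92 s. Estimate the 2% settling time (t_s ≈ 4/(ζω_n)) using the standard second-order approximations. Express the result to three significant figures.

From the overshoot, ζ = −ln(OS)/√(π²+ln²(OS)) = 0.164.
t_p = π/ω_d ⇒ ω_d = 1.08 rad/s; then ω_n = ω_d/√(1−ζ²) = 1.09 rad/s.
t_s ≈ 4/(ζω_n) = 4/(0.164·1.09) = 22.4 s.

t_s ≈ 22.4 s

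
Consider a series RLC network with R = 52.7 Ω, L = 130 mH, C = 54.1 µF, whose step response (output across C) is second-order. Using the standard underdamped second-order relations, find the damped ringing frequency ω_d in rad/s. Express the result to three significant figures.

ω_d ≈ 318 rad/s

For a series RLC circuit (capacitor voltage as output), ω_n = 1/√(LC) = 1/√(130 mH · 54.1 µF) = 377 rad/s.
ζ = (R/2)·√(C/L) = (52.7/2)·√(54.1 µF/130 mH) = 0.538.
ω_d = 377·√(1 − 0.538²) = 318 rad/s.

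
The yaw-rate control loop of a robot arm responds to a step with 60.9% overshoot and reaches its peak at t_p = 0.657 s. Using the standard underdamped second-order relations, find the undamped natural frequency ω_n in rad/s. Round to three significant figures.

The overshoot fixes ζ = −ln(OS)/√(π²+ln²(OS)) = 0.156.
t_p = π/ω_d ⇒ ω_d = 4.78 rad/s; then ω_n = ω_d/√(1−ζ²) = 4.84 rad/s.

ω_n ≈ 4.84 rad/s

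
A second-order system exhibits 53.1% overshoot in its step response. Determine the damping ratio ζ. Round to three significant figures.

Inverting the overshoot relation: ζ = |ln 0.531|/√(π² + ln²0.531) = 0.198.

ζ ≈ 0.198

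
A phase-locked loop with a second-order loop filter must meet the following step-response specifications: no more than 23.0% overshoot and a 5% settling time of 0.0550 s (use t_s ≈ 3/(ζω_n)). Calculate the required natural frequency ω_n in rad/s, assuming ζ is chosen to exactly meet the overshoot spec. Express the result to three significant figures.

Inverting the overshoot relation: ζ = |ln 0.230|/√(π² + ln²0.230) = 0.424.
From t_s ≈ 3/(ζω_n): ω_n = 3/(ζ·t_s) = 3/(0.424·0.0550) = 129 rad/s.

ω_n ≈ 129 rad/s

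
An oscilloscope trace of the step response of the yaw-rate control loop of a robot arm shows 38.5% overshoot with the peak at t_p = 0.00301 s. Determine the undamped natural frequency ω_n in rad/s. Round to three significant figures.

ω_n ≈ 1090 rad/s

ζ from %OS: ζ = |ln 0.385|/√(π²+ln²0.385) = 0.291.
t_p = π/ω_d ⇒ ω_d = 1040 rad/s; then ω_n = ω_d/√(1−ζ²) = 1090 rad/s.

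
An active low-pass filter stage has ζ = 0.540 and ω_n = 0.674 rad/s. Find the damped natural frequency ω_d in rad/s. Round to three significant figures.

ω_d = ω_n√(1−ζ²) = 0.674·√0.708 = 0.567 rad/s.

ω_d ≈ 0.567 rad/s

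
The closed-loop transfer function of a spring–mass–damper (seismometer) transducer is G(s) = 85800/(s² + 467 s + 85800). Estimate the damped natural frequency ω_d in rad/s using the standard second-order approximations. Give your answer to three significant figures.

Matching coefficients with s² + 2ζω_n s + ω_n² gives ω_n² = 85800 ⇒ ω_n = 293 rad/s, and ζ = 467/(2ω_n) = 0.797.
The damped frequency ω_d = ω_n√(1−ζ²) = 177 rad/s.

ω_d ≈ 177 rad/s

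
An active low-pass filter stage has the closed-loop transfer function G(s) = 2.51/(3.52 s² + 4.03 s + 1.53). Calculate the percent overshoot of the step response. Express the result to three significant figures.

Dividing through by 3.52: denominator becomes s² + 1.145 s + 0.4347.
So ω_n = √0.4347 = 0.659 rad/s and ζ = 1.145/(2·0.659) = 0.868.
Overshoot: exp(−π·0.868/√(1−0.868²)) = 0.00409, i.e. 0.409%.

%OS ≈ 0.409%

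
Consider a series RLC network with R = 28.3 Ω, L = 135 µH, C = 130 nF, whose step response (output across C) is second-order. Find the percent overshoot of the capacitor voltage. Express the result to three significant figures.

%OS ≈ 21.5%

For a series RLC circuit (capacitor voltage as output), ω_n = 1/√(LC) = 1/√(135 µH · 130 nF) = 239000 rad/s.
ζ = (R/2)·√(C/L) = (28.3/2)·√(130 nF/135 µH) = 0.439.
Overshoot: exp(−π·0.439/√(1−0.439²)) = 0.215, i.e. 21.5%.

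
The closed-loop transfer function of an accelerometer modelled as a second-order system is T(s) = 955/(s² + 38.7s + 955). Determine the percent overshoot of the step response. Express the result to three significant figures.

%OS ≈ 8.02%

ω_n = √955 = 30.9 rad/s; ζ = 38.7/(2·30.9) = 0.626.
%OS = 100 e^{−πζ/√(1−ζ²)} with ζ = 0.626 gives 8.02%.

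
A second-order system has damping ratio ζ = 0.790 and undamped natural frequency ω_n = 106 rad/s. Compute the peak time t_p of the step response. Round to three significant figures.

t_p ≈ 0.0483 s

The damped frequency is ω_d = ω_n√(1−ζ²) = 106·√(1−0.624) = 65.0 rad/s.
Peak time t_p = π/ω_d = π/65.0 = 0.0483 s.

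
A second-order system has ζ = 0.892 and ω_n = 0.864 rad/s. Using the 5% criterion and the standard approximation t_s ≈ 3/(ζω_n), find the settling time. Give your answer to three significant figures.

t_s ≈ 3/(ζω_n) = 3/(0.892 × 0.864) = 3.89 s.

t_s ≈ 3.89 s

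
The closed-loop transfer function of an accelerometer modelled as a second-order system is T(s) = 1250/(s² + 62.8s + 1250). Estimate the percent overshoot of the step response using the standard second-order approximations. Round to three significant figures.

Comparing the denominator to s² + 2ζω_n s + ω_n²: ω_n = √1250 = 35.4 rad/s, and 2ζω_n = 62.8 so ζ = 62.8/(2·35.4) = 0.888.
%OS = 100·exp(−πζ/√(1−ζ²)) = 0.231%.

%OS ≈ 0.231%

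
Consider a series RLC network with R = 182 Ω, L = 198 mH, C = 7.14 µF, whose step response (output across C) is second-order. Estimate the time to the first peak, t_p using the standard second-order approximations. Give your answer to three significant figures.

For a series RLC circuit (capacitor voltage as output), ω_n = 1/√(LC) = 1/√(198 mH · 7.14 µF) = 841 rad/s.
ζ = (R/2)·√(C/L) = (182/2)·√(7.14 µF/198 mH) = 0.546.
The damped frequency ω_d = ω_n√(1−ζ²) = 704 rad/s. t_p = π/ω_d = 0.00446 s.

t_p ≈ 0.00446 s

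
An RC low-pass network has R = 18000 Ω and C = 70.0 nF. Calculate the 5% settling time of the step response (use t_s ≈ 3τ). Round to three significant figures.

t_s ≈ 0.00378 s

τ = RC = 18000 × 70.0 nF = 0.00126 s.
t_s ≈ 3τ = 0.00378 s.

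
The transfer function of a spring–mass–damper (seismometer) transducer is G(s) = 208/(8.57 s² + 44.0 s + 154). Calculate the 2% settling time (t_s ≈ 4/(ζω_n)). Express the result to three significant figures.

Dividing through by 8.57: denominator becomes s² + 5.134 s + 17.97.
So ω_n = √17.97 = 4.24 rad/s and ζ = 5.134/(2·4.24) = 0.606.
t_s ≈ 4/(ζω_n) = 1.56 s.

t_s ≈ 1.56 s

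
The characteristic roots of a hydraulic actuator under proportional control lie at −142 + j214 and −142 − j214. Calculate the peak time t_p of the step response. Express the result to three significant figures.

t_p = π/ω_d with ω_d = 214 (the imaginary part), so t_p = 0.0147 s.

t_p ≈ 0.0147 s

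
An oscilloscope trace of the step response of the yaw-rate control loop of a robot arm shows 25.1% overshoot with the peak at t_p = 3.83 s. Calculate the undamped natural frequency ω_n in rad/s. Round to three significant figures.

ω_n ≈ 0.896 rad/s

ζ from %OS: ζ = |ln 0.251|/√(π²+ln²0.251) = 0.403.
t_p = π/ω_d ⇒ ω_d = 0.820 rad/s; then ω_n = ω_d/√(1−ζ²) = 0.896 rad/s.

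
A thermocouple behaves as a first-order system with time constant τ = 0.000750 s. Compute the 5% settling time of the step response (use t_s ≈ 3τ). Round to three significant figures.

t_s ≈ 3τ = 0.00225 s.

t_s ≈ 0.00225 s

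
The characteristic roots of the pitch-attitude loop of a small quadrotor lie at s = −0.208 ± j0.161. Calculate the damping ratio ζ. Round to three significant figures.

The poles are at −σ ± jω_d with σ = 0.208 and ω_d = 0.161, so ω_n = √(σ²+ω_d²) = 0.263 rad/s and ζ = σ/ω_n = 0.791.

ζ ≈ 0.791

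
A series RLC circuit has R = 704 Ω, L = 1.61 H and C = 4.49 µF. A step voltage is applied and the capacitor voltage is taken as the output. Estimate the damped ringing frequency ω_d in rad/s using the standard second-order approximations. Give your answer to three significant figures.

For a series RLC circuit (capacitor voltage as output), ω_n = 1/√(LC) = 1/√(1.61 H · 4.49 µF) = 372 rad/s.
ζ = (R/2)·√(C/L) = (704/2)·√(4.49 µF/1.61 H) = 0.588.
The damped frequency ω_d = ω_n√(1−ζ²) = 301 rad/s.

ω_d ≈ 301 rad/s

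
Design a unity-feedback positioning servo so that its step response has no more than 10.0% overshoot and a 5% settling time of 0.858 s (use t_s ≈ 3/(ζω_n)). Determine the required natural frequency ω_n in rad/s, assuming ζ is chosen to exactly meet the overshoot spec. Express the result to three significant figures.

ω_n ≈ 5.91 rad/s

Inverting the overshoot relation: ζ = |ln 0.100|/√(π² + ln²0.100) = 0.591.
From t_s ≈ 3/(ζω_n): ω_n = 3/(ζ·t_s) = 3/(0.591·0.858) = 5.91 rad/s.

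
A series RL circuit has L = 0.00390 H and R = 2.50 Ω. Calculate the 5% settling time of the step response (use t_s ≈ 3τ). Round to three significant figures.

t_s ≈ 0.00468 s

τ = L/R = 0.00390/2.50 = 0.00156 s.
t_s ≈ 3τ = 0.00468 s.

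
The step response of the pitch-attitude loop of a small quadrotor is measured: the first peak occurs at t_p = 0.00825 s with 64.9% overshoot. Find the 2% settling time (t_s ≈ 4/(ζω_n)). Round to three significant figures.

From the overshoot, ζ = −ln(OS)/√(π²+ln²(OS)) = 0.136.
From t_p = π/ω_d, ω_d = π/0.00825 = 381 rad/s, so ω_n = ω_d/√(1−ζ²) = 384 rad/s.
t_s ≈ 4/(ζω_n) = 4/(0.136·384) = 0.0763 s.

t_s ≈ 0.0763 s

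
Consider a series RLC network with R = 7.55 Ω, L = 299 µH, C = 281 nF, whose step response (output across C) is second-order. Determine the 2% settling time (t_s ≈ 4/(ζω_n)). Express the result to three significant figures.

t_s ≈ 0.000317 s

For a series RLC circuit (capacitor voltage as output), ω_n = 1/√(LC) = 1/√(299 µH · 281 nF) = 109000 rad/s.
ζ = (R/2)·√(C/L) = (7.55/2)·√(281 nF/299 µH) = 0.116.
t_s ≈ 4/(ζω_n) = 0.000317 s.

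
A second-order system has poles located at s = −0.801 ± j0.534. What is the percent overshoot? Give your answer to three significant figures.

%OS ≈ 0.898%

The poles are at −σ ± jω_d with σ = 0.801 and ω_d = 0.534, so ω_n = √(σ²+ω_d²) = 0.963 rad/s and ζ = σ/ω_n = 0.832.
%OS = 100 e^{−πζ/√(1−ζ²)} with ζ = 0.832 gives 0.898%.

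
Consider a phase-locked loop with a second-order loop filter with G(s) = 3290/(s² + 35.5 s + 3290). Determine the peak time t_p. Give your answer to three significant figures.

t_p ≈ 0.0576 s

Comparing the denominator to s² + 2ζω_n s + ω_n²: ω_n = √3290 = 57.4 rad/s, and 2ζω_n = 35.5 so ζ = 35.5/(2·57.4) = 0.309.
ω_d = 57.4·√(1 − 0.309²) = 54.5 rad/s. Then t_p = π/ω_d = 0.0576 s.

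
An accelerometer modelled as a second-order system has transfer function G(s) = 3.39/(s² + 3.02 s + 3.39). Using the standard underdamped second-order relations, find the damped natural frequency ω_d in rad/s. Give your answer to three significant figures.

ω_d ≈ 1.05 rad/s

Matching coefficients with s² + 2ζω_n s + ω_n² gives ω_n² = 3.39 ⇒ ω_n = 1.84 rad/s, and ζ = 3.02/(2ω_n) = 0.820.
ω_d = 1.84·√(1 − 0.820²) = 1.05 rad/s.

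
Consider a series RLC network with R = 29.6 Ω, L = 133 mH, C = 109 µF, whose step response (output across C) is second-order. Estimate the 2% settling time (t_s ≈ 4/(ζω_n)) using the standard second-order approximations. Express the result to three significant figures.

t_s ≈ 0.0359 s

For a series RLC circuit (capacitor voltage as output), ω_n = 1/√(LC) = 1/√(133 mH · 109 µF) = 263 rad/s.
ζ = (R/2)·√(C/L) = (29.6/2)·√(109 µF/133 mH) = 0.424.
t_s ≈ 4/(ζω_n) = 0.0359 s.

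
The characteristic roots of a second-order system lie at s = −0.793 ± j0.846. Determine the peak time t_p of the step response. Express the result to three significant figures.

t_p = π/ω_d with ω_d = 0.846 (the imaginary part), so t_p = 3.71 s.

t_p ≈ 3.71 s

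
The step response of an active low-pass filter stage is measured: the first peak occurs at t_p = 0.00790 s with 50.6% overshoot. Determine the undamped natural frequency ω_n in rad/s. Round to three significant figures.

ω_n ≈ 407 rad/s

From the overshoot, ζ = −ln(OS)/√(π²+ln²(OS)) = 0.212.
From t_p = π/ω_d, ω_d = π/0.00790 = 398 rad/s, so ω_n = ω_d/√(1−ζ²) = 407 rad/s.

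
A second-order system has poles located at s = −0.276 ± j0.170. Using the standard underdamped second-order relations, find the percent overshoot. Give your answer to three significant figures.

|pole| = ω_n = √(0.276² + 0.170²) = 0.324 rad/s; ζ = cos θ = σ/ω_n = 0.851.
%OS = 100·exp(−πζ/√(1−ζ²)) = 0.609%.

%OS ≈ 0.609%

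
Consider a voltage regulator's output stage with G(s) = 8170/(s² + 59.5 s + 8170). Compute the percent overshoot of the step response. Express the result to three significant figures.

ω_n = √8170 = 90.4 rad/s; ζ = 59.5/(2·90.4) = 0.329.
%OS = 100 e^{−πζ/√(1−ζ²)} with ζ = 0.329 gives 33.5%.

%OS ≈ 33.5%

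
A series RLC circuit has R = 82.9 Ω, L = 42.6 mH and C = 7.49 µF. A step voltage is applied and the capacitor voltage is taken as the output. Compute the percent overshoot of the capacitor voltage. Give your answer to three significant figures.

%OS ≈ 12.7%

For a series RLC circuit (capacitor voltage as output), ω_n = 1/√(LC) = 1/√(42.6 mH · 7.49 µF) = 1770 rad/s.
ζ = (R/2)·√(C/L) = (82.9/2)·√(7.49 µF/42.6 mH) = 0.550.
Overshoot: exp(−π·0.550/√(1−0.550²)) = 0.127, i.e. 12.7%.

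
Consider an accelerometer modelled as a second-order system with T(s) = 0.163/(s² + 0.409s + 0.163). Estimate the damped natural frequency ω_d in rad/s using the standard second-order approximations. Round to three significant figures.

ω_n = √0.163 = 0.404 rad/s; ζ = 0.409/(2·0.404) = 0.507.
The damped frequency ω_d = ω_n√(1−ζ²) = 0.348 rad/s.

ω_d ≈ 0.348 rad/s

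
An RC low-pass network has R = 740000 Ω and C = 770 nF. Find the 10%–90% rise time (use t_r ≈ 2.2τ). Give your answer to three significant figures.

t_r ≈ 1.25 s

τ = RC = 740000 × 770 nF = 0.570 s.
t_r ≈ 2.2τ = 1.25 s.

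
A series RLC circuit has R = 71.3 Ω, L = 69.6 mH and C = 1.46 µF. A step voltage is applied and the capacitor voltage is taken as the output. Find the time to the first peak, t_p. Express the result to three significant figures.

t_p ≈ 0.00102 s

For a series RLC circuit (capacitor voltage as output), ω_n = 1/√(LC) = 1/√(69.6 mH · 1.46 µF) = 3140 rad/s.
ζ = (R/2)·√(C/L) = (71.3/2)·√(1.46 µF/69.6 mH) = 0.163.
ω_d = ω_n√(1−ζ²) = 3090 rad/s. t_p = π/ω_d = 0.00102 s.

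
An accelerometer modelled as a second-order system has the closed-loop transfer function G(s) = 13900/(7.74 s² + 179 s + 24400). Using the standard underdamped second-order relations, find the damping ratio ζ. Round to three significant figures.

ζ ≈ 0.206

Dividing through by 7.74: denominator becomes s² + 23.13 s + 3152.
So ω_n = √3152 = 56.1 rad/s and ζ = 23.13/(2·56.1) = 0.206.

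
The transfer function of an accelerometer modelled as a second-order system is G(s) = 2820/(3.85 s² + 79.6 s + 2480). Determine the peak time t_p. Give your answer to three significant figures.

Dividing through by 3.85: denominator becomes s² + 20.68 s + 644.2.
So ω_n = √644.2 = 25.4 rad/s and ζ = 20.68/(2·25.4) = 0.407.
The damped frequency ω_d = ω_n√(1−ζ²) = 23.2 rad/s. t_p = π/ω_d = 0.136 s.

t_p ≈ 0.136 s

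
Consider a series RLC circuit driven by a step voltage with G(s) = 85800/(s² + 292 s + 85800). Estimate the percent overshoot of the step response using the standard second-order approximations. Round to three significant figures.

%OS ≈ 16.4%

Comparing the denominator to s² + 2ζω_n s + ω_n²: ω_n = √85800 = 293 rad/s, and 2ζω_n = 292 so ζ = 292/(2·293) = 0.498.
%OS = 100·exp(−πζ/√(1−ζ²)) = 16.4%.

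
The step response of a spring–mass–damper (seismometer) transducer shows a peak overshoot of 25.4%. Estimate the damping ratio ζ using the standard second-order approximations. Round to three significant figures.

ζ ≈ 0.400

ζ = −ln(OS)/√(π² + (ln OS)²). With OS = 0.254, ln OS = −1.370 and ζ = 1.370/3.427 = 0.400.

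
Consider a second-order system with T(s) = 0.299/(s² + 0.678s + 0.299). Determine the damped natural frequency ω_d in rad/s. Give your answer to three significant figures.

ω_d ≈ 0.429 rad/s

ω_n = √0.299 = 0.547 rad/s; ζ = 0.678/(2·0.547) = 0.620.
ω_d = 0.547·√(1 − 0.620²) = 0.429 rad/s.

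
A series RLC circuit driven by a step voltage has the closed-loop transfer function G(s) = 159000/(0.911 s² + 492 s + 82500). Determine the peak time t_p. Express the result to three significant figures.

t_p ≈ 0.0237 s

Dividing through by 0.911: denominator becomes s² + 540.1 s + 90560.
So ω_n = √90560 = 301 rad/s and ζ = 540.1/(2·301) = 0.897.
The damped frequency ω_d = ω_n√(1−ζ²) = 133 rad/s. t_p = π/ω_d = 0.0237 s.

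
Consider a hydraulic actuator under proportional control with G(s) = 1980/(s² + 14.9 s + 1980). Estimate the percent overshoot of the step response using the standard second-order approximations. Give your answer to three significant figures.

%OS ≈ 58.7%

Matching coefficients with s² + 2ζω_n s + ω_n² gives ω_n² = 1980 ⇒ ω_n = 44.5 rad/s, and ζ = 14.9/(2ω_n) = 0.167.
%OS = 100 e^{−πζ/√(1−ζ²)} with ζ = 0.167 gives 58.7%.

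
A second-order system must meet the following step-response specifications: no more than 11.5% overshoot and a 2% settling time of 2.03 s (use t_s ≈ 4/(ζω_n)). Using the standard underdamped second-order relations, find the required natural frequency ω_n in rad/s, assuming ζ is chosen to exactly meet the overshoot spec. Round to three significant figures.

ζ = −ln(OS)/√(π² + (ln OS)²). With OS = 0.115, ln OS = −2.163 and ζ = 2.163/3.814 = 0.567.
From t_s ≈ 4/(ζω_n): ω_n = 4/(ζ·t_s) = 4/(0.567·2.03) = 3.47 rad/s.

ω_n ≈ 3.47 rad/s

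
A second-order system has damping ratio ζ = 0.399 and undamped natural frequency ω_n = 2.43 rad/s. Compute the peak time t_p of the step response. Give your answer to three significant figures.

t_p ≈ 1.41 s

The damped frequency is ω_d = ω_n√(1−ζ²) = 2.43·√(1−0.159) = 2.23 rad/s.
Peak time t_p = π/ω_d = π/2.23 = 1.41 s.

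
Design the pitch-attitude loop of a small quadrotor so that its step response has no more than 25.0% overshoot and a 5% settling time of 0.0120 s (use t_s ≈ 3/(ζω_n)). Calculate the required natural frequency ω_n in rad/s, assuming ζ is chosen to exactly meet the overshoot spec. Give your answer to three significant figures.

ω_n ≈ 619 rad/s

Inverting the overshoot relation: ζ = |ln 0.250|/√(π² + ln²0.250) = 0.404.
Then ω_n = 3/(ζ t_s) = 3/(0.404 × 0.0120) = 619 rad/s.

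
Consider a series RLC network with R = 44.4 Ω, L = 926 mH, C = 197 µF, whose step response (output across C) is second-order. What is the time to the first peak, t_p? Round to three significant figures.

For a series RLC circuit (capacitor voltage as output), ω_n = 1/√(LC) = 1/√(926 mH · 197 µF) = 74.0 rad/s.
ζ = (R/2)·√(C/L) = (44.4/2)·√(197 µF/926 mH) = 0.324.
The damped frequency ω_d = ω_n√(1−ζ²) = 70.1 rad/s. t_p = π/ω_d = 0.0448 s.

t_p ≈ 0.0448 s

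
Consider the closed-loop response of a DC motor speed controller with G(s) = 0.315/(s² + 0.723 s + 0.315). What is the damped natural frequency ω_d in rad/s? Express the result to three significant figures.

ω_d ≈ 0.429 rad/s

Comparing the denominator to s² + 2ζω_n s + ω_n²: ω_n = √0.315 = 0.561 rad/s, and 2ζω_n = 0.723 so ζ = 0.723/(2·0.561) = 0.644.
The damped frequency ω_d = ω_n√(1−ζ²) = 0.429 rad/s.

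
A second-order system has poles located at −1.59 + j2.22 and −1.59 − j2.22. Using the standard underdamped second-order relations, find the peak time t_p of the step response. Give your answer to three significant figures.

t_p = π/ω_d with ω_d = 2.22 (the imaginary part), so t_p = 1.42 s.

t_p ≈ 1.42 s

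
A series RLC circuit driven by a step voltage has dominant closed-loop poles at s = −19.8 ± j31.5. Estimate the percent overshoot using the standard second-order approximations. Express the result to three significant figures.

The poles are at −σ ± jω_d with σ = 19.8 and ω_d = 31.5, so ω_n = √(σ²+ω_d²) = 37.2 rad/s and ζ = σ/ω_n = 0.532.
Overshoot: exp(−π·0.532/√(1−0.532²)) = 0.139, i.e. 13.9%.

%OS ≈ 13.9%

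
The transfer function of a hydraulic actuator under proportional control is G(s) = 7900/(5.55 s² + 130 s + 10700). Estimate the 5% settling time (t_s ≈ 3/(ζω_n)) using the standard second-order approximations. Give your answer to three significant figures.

t_s ≈ 0.256 s

Dividing through by 5.55: denominator becomes s² + 23.42 s + 1928.
So ω_n = √1928 = 43.9 rad/s and ζ = 23.42/(2·43.9) = 0.267.
t_s ≈ 3/(ζω_n) = 0.256 s.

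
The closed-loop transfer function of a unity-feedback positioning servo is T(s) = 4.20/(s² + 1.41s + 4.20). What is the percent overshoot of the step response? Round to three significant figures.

%OS ≈ 31.6%

ω_n = √4.20 = 2.05 rad/s; ζ = 1.41/(2·2.05) = 0.344.
%OS = 100 e^{−πζ/√(1−ζ²)} with ζ = 0.344 gives 31.6%.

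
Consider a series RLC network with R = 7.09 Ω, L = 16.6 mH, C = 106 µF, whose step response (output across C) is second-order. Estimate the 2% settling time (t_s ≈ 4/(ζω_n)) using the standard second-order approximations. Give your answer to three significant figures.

t_s ≈ 0.0187 s

For a series RLC circuit (capacitor voltage as output), ω_n = 1/√(LC) = 1/√(16.6 mH · 106 µF) = 754 rad/s.
ζ = (R/2)·√(C/L) = (7.09/2)·√(106 µF/16.6 mH) = 0.283.
t_s ≈ 4/(ζω_n) = 0.0187 s.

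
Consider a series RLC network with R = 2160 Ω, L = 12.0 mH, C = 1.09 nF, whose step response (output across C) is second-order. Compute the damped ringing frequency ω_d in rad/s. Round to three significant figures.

ω_d ≈ 261000 rad/s

For a series RLC circuit (capacitor voltage as output), ω_n = 1/√(LC) = 1/√(12.0 mH · 1.09 nF) = 277000 rad/s.
ζ = (R/2)·√(C/L) = (2160/2)·√(1.09 nF/12.0 mH) = 0.325.
ω_d = 277000·√(1 − 0.325²) = 261000 rad/s.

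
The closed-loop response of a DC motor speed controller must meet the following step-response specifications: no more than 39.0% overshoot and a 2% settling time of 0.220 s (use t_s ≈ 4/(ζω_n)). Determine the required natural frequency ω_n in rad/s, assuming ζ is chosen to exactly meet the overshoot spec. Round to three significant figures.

Inverting the overshoot relation: ζ = |ln 0.390|/√(π² + ln²0.390) = 0.287.
Then ω_n = 4/(ζ t_s) = 4/(0.287 × 0.220) = 63.3 rad/s.

ω_n ≈ 63.3 rad/s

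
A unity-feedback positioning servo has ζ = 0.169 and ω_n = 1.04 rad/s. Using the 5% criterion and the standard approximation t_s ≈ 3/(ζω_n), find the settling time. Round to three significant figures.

t_s ≈ 3/(ζω_n) = 3/(0.169 × 1.04) = 17.1 s.

t_s ≈ 17.1 s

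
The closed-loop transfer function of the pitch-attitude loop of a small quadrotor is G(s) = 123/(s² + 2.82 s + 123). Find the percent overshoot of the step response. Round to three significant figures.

%OS ≈ 66.9%

ω_n = √123 = 11.1 rad/s; ζ = 2.82/(2·11.1) = 0.127.
%OS = 100 e^{−πζ/√(1−ζ²)} with ζ = 0.127 gives 66.9%.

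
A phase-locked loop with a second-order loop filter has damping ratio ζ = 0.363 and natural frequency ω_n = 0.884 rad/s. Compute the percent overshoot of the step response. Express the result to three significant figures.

For an underdamped second-order system, %OS = 100·exp(−πζ/√(1−ζ²)).
πζ/√(1−ζ²) = π·0.363/√(1−0.132) = 1.224, so %OS = 100·e^(−1.224) = 29.4%.

%OS ≈ 29.4%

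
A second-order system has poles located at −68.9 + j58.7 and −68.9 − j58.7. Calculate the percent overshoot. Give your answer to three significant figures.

%OS ≈ 2.50%

|pole| = ω_n = √(68.9² + 58.7²) = 90.5 rad/s; ζ = cos θ = σ/ω_n = 0.761.
Overshoot: exp(−π·0.761/√(1−0.761²)) = 0.0250, i.e. 2.50%.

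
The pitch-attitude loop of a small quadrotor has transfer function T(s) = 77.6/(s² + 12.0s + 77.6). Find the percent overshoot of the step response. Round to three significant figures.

Comparing the denominator to s² + 2ζω_n s + ω_n²: ω_n = √77.6 = 8.81 rad/s, and 2ζω_n = 12.0 so ζ = 12.0/(2·8.81) = 0.681.
%OS = 100 e^{−πζ/√(1−ζ²)} with ζ = 0.681 gives 5.38%.

%OS ≈ 5.38%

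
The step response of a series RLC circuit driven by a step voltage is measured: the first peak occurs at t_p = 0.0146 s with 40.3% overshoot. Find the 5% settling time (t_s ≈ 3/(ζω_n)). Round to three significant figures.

ζ from %OS: ζ = |ln 0.403|/√(π²+ln²0.403) = 0.278.
t_p = π/ω_d ⇒ ω_d = 215 rad/s; then ω_n = ω_d/√(1−ζ²) = 224 rad/s.
t_s ≈ 3/(ζω_n) = 3/(0.278·224) = 0.0482 s.

t_s ≈ 0.0482 s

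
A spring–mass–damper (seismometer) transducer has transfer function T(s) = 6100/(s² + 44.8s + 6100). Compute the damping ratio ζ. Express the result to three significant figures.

Matching coefficients with s² + 2ζω_n s + ω_n² gives ω_n² = 6100 ⇒ ω_n = 78.1 rad/s, and ζ = 44.8/(2ω_n) = 0.287.

ζ ≈ 0.287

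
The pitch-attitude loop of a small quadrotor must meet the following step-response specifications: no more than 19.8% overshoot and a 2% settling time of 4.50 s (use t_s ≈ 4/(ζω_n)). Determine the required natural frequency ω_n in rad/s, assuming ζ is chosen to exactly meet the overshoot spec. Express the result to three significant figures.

ω_n ≈ 1.94 rad/s

Inverting the overshoot relation: ζ = |ln 0.198|/√(π² + ln²0.198) = 0.458.
Then ω_n = 4/(ζ t_s) = 4/(0.458 × 4.50) = 1.94 rad/s.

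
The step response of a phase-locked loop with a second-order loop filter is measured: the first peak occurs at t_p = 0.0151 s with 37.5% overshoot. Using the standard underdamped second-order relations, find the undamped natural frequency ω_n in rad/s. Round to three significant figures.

ω_n ≈ 218 rad/s

From the overshoot, ζ = −ln(OS)/√(π²+ln²(OS)) = 0.298.
From t_p = π/ω_d, ω_d = π/0.0151 = 208 rad/s, so ω_n = ω_d/√(1−ζ²) = 218 rad/s.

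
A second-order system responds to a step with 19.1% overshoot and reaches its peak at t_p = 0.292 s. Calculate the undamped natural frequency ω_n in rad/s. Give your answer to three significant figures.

The overshoot fixes ζ = −ln(OS)/√(π²+ln²(OS)) = 0.466.
t_p = π/ω_d ⇒ ω_d = 10.8 rad/s; then ω_n = ω_d/√(1−ζ²) = 12.2 rad/s.

ω_n ≈ 12.2 rad/s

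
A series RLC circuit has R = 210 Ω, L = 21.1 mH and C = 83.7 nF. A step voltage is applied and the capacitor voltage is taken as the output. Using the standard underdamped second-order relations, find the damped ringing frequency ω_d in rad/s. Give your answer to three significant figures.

ω_d ≈ 23300 rad/s

For a series RLC circuit (capacitor voltage as output), ω_n = 1/√(LC) = 1/√(21.1 mH · 83.7 nF) = 23800 rad/s.
ζ = (R/2)·√(C/L) = (210/2)·√(83.7 nF/21.1 mH) = 0.209.
The damped frequency ω_d = ω_n√(1−ζ²) = 23300 rad/s.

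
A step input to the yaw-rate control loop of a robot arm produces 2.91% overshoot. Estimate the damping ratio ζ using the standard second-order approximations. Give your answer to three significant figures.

ζ ≈ 0.748

From %OS = 100·exp(−πζ/√(1−ζ²)), invert to get ζ = −ln(OS)/√(π² + ln²(OS)) with OS = 0.0291.
−ln 0.0291 = 3.537, so ζ = 3.537/√(π² + 12.51) = 0.748.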